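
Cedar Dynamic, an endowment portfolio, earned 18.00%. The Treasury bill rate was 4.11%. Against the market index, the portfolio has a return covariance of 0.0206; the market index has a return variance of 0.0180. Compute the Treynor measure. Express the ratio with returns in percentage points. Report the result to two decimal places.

β = Cov / Var = 0.0206 / 0.0180 = 1.1444
Treynor = (Rp − Rf) / β = (18.00% − 4.11%) / 1.1444 = 13.89 / 1.1444 = 12.1374

12.14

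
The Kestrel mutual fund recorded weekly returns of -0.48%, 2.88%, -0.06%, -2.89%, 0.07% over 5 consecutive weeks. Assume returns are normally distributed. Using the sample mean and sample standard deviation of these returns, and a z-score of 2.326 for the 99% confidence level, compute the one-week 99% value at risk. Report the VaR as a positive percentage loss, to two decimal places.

r̄ = (-0.48 + 2.88 − 0.06 − 2.89 + 0.07) / 5 = -0.0960%
Sample std dev = √[16.8393 / 4] = 2.0518%
VaR = −(r̄ − z·σ) = −(-0.0960 − 2.326 × 2.0518) = −(-4.8685) = 4.8685%

4.87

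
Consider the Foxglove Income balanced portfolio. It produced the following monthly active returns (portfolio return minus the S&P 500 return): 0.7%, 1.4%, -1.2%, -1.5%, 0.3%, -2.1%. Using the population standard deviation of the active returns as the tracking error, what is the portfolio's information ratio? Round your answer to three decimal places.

r̄ = (0.7 + 1.4 − 1.2 − 1.5 + 0.3 − 2.1) / 6 = -2.40 / 6 = -0.4000%
Σ(r − r̄)² = (0.7 − (-0.4000))² + (1.4 − (-0.4000))² + (-1.2 − (-0.4000))² + … = 9.6800
population σ = √(9.6800 / 6) = √1.6133 = 1.2702%
IR = r̄ / tracking error = -0.4000 / 1.2702 = -0.3149

-0.315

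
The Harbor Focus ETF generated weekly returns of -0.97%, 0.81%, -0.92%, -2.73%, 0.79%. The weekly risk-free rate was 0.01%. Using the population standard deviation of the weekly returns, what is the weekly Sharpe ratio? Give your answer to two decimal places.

-0.47

Mean return r̄ = -3.020 / 5 = -0.6040%
Population std dev = √[8.6963 / 5] = 1.3188%
Sharpe = (r̄ − rf) / σ = (-0.6040 − 0.01) / 1.3188 = -0.6140 / 1.3188 = -0.4656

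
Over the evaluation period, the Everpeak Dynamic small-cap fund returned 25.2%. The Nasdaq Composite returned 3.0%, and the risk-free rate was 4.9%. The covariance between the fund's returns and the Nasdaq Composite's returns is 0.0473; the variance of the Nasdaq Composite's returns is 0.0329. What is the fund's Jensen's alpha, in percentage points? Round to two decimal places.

23.03

β = Cov / Var = 0.0473 / 0.0329 = 1.4377
E[R] = Rf + β(Rm − Rf) = 4.9% + 1.4377 × (3.0% − 4.9%) = 2.1684%
α = Rp − E[R] = 25.2% − 2.1684% = 23.0316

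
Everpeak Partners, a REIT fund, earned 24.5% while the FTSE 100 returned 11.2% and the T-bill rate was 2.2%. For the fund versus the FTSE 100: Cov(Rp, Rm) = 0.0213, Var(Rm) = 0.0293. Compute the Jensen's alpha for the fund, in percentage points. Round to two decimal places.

β = Cov / Var = 0.0213 / 0.0293 = 0.7270
E[R] = Rf + β(Rm − Rf) = 2.2% + 0.7270 × (11.2% − 2.2%) = 8.7430%
α = Rp − E[R] = 24.5% − 8.7430% = 15.7570

15.76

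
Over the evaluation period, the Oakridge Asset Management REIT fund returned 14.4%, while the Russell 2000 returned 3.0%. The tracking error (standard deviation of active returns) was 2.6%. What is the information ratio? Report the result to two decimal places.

4.38

IR = (Rp − Rb) / TE = (14.4% − 3.0%) / 2.6% = 11.40% / 2.6% = 4.3846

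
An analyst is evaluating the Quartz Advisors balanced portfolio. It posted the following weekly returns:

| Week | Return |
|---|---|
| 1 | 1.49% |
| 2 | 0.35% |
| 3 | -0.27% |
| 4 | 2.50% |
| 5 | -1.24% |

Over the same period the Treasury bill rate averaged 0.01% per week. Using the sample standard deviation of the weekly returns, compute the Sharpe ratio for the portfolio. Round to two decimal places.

r̄ = (1.49 + 0.35 − 0.27 + 2.5 − 1.24) / 5 = 2.830 / 5 = 0.5660%
Sample σ = √[Σ(r − r̄)² / 4] = √[8.6013 / 4] = √2.1503 = 1.4664%
Sharpe = (r̄ − rf) / σ = (0.5660 − 0.01) / 1.4664 = 0.5560 / 1.4664 = 0.3792

0.38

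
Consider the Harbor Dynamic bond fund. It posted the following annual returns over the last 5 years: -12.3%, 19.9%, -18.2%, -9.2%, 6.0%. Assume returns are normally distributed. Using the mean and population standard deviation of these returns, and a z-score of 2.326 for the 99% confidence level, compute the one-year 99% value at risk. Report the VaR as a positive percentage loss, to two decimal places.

Mean return r̄ = -13.80 / 5 = -2.7600%
Population σ = √[Σ(r − r̄)² / 5] = √[961.0920 / 5] = √192.2184 = 13.8643%
VaR = −(r̄ − z·σ) = −(-2.7600 − 2.326 × 13.8643) = −(-35.0084) = 35.0084%

35.01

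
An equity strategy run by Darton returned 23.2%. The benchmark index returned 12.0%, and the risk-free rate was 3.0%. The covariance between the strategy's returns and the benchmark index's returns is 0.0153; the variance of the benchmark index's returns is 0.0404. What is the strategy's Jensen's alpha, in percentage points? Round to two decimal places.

16.79

β = Cov / Var = 0.0153 / 0.0404 = 0.3787
E[R] = Rf + β(Rm − Rf) = 3.0% + 0.3787 × (12.0% − 3.0%) = 6.4083%
α = Rp − E[R] = 23.2% − 6.4083% = 16.7917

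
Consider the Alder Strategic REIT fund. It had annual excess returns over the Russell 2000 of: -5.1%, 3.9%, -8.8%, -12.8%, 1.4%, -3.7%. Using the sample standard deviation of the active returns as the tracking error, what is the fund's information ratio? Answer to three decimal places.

r̄ = (-5.1 + 3.9 − 8.8 − 12.8 + 1.4 − 3.7) / 6 = -25.10 / 6 = -4.1833%
Sample σ = √[Σ(r − r̄)² / 5] = √[193.1483 / 5] = √38.6297 = 6.2153%
IR = r̄ / tracking error = -4.1833 / 6.2153 = -0.6731

-0.673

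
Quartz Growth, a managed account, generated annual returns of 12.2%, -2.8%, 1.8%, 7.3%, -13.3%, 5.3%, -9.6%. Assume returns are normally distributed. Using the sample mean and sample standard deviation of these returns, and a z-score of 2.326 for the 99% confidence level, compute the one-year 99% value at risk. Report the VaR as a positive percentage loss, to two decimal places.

21.32

r̄ = (12.2 − 2.8 + 1.8 + 7.3 − 13.3 + 5.3 − 9.6) / 7 = 0.1286%
Σ(r − r̄)² = 510.2343; sample σ = √(510.2343/6) = 9.2217%
VaR = −(r̄ − z·σ) = −(0.1286 − 2.326 × 9.2217) = −(-21.3211) = 21.3211%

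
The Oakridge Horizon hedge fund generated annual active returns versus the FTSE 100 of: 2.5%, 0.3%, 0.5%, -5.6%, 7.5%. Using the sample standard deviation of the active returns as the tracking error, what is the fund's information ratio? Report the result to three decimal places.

Mean return r̄ = 5.20 / 5 = 1.0400%
Sample σ = √[Σ(r − r̄)² / 4] = √[88.7920 / 4] = √22.1980 = 4.7115%
IR = r̄ / tracking error = 1.0400 / 4.7115 = 0.2207

0.221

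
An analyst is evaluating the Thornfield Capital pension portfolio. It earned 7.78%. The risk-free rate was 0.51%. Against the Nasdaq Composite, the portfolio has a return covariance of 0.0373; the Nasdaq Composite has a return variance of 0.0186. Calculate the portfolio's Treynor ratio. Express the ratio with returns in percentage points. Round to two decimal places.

β = Cov / Var = 0.0373 / 0.0186 = 2.0054
Treynor = (Rp − Rf) / β = (7.78% − 0.51%) / 2.0054 = 7.27 / 2.0054 = 3.6252

3.63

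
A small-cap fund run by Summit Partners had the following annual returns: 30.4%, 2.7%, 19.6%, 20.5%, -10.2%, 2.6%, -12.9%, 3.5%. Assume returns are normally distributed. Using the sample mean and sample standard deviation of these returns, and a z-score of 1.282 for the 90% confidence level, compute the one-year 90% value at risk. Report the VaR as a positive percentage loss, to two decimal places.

12.54

r̄ = (30.4 + 2.7 + 19.6 + 20.5 − 10.2 + 2.6 − 12.9 + 3.5) / 8 = 56.20 / 8 = 7.0250%
Σ(r − r̄)² = (30.4 − 7.0250)² + (2.7 − 7.0250)² + (19.6 − 7.0250)² + … = 1630.5150
sample σ = √(1630.5150 / 7) = √232.9307 = 15.2621%
VaR = −(r̄ − z·σ) = −(7.0250 − 1.282 × 15.2621) = −(-12.5410) = 12.5410%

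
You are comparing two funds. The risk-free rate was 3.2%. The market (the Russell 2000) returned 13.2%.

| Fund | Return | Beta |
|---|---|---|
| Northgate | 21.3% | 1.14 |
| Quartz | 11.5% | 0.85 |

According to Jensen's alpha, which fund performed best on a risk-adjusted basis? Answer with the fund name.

Northgate: α = 21.3% − [3.2% + 1.14 × (13.2% − 3.2%)] = 6.700
Quartz: α = 11.5% − [3.2% + 0.85 × (13.2% − 3.2%)] = -0.200
Highest: Northgate (6.700).

Northgate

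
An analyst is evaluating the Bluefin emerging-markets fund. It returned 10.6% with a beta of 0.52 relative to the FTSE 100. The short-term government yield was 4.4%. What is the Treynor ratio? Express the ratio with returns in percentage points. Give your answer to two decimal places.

Treynor = (Rp − Rf) / β = (10.6% − 4.4%) / 0.52 = 6.20 / 0.52 = 11.9231

11.92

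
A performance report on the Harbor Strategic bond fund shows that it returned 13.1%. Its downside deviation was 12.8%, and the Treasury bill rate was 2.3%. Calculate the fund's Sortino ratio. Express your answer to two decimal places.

0.84

Sortino = (Rp − Rf) / σd = (13.1% − 2.3%) / 12.8% = 10.80% / 12.8% = 0.8438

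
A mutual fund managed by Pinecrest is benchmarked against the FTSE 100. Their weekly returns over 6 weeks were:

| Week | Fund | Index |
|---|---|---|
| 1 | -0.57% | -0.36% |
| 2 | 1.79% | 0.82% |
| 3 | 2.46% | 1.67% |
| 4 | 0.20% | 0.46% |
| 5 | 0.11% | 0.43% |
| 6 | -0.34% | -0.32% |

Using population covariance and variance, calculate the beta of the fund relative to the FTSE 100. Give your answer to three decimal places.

r̄p = 0.6083%,  r̄m = 0.4500%
Cov = Σ(rp − r̄p)(rm − r̄m) / 6 = 0.7311
Var(rm) = Σ(rm − r̄m)² / 6 = 0.4791
β = Cov / Var = 0.7311 / 0.4791 = 1.5260

1.526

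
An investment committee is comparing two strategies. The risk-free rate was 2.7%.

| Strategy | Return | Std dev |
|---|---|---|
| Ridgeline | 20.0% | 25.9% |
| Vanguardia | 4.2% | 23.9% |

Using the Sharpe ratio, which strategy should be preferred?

Ridgeline: Sharpe ratio = (20.0% − 2.7%) / 25.9% = 0.668
Vanguardia: Sharpe ratio = (4.2% − 2.7%) / 23.9% = 0.063
Highest: Ridgeline (0.668).

Ridgeline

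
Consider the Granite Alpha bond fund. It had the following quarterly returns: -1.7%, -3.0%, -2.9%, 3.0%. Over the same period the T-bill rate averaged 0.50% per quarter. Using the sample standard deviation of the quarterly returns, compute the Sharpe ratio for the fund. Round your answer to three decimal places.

r̄ = (-1.7 − 3 − 2.9 + 3) / 4 = -1.1500%
Sample std dev = √[24.0100 / 3] = 2.8290%
Sharpe = (r̄ − rf) / σ = (-1.1500 − 0.5) / 2.8290 = -1.6500 / 2.8290 = -0.5832

-0.583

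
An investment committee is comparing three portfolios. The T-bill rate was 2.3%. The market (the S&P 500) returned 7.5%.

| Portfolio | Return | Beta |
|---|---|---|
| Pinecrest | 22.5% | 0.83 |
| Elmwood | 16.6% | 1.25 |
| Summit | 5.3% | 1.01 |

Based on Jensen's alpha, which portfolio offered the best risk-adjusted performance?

Pinecrest: α = 22.5% − [2.3% + 0.83 × (7.5% − 2.3%)] = 15.884
Elmwood: α = 16.6% − [2.3% + 1.25 × (7.5% − 2.3%)] = 7.800
Summit: α = 5.3% − [2.3% + 1.01 × (7.5% − 2.3%)] = -2.252
Highest: Pinecrest (15.884).

Pinecrest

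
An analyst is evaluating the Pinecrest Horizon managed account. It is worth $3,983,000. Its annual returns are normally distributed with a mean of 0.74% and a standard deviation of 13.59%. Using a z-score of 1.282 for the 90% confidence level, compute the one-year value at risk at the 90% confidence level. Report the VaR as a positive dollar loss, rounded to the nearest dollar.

Return at the 90% tail: μ − z·σ = 0.74% − 1.282 × 13.59% = 0.74 − 17.42238 = -16.68238%
VaR = −(-16.68238%) × $3,983,000 = 16.68238% × $3,983,000 = $664,459

$664,459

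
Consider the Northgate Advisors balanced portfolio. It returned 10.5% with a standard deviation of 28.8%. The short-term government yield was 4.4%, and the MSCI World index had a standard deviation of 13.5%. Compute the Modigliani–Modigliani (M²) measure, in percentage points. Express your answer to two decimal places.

7.26

Sharpe = (Rp − Rf) / σp = (10.5% − 4.4%) / 28.8% = 0.2118
M² = Rf + Sharpe × σm = 4.4% + 0.2118 × 13.5% = 7.2593%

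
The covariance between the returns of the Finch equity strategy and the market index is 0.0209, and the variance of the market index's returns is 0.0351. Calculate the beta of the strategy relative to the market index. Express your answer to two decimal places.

0.60

β = Cov(Rp, Rm) / Var(Rm) = 0.0209 / 0.0351 = 0.5954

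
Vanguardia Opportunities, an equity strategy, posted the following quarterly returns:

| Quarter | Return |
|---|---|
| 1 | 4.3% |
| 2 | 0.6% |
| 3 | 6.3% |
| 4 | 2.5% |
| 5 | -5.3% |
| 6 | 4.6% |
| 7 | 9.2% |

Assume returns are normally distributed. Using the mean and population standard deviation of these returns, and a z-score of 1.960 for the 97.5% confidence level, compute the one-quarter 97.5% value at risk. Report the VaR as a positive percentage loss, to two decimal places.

5.22

μ = (4.3 + 0.6 + 6.3 + 2.5 − 5.3 + 4.6 + 9.2) / 7 = 3.1714%
Σ(r − μ)² = (4.3 − 3.1714)² + (0.6 − 3.1714)² + (6.3 − 3.1714)² + … = 128.2743
population σ = √(128.2743 / 7) = √18.3249 = 4.2808%
VaR = −(μ − z·σ) = −(3.1714 − 1.960 × 4.2808) = −(-5.2190) = 5.2190%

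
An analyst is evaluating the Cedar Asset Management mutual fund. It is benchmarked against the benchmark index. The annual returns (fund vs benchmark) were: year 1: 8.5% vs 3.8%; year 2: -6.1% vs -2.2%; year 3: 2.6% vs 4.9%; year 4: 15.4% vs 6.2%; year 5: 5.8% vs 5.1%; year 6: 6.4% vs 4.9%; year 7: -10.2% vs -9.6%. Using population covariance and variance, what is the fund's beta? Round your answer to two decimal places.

1.36

r̄p = 3.2000%,  r̄m = 1.8714%
Cov = Σ(rp − r̄p)(rm − r̄m) / 7 = 38.6971
Var(rm) = Σ(rm − r̄m)² / 7 = 28.4849
β = Cov / Var = 38.6971 / 28.4849 = 1.3585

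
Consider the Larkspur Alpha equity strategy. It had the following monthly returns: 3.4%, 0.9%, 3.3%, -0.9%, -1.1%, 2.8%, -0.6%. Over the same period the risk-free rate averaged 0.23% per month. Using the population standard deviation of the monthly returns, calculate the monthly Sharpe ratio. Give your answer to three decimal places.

0.470

Mean return r̄ = 7.80 / 7 = 1.1143%
Σ(r − r̄)² = (3.4 − 1.1143)² + (0.9 − 1.1143)² + … = 24.7886
population σ = √(24.7886 / 7) = √3.5412 = 1.8818%
Sharpe = (r̄ − rf) / σ = (1.1143 − 0.23) / 1.8818 = 0.8843 / 1.8818 = 0.4699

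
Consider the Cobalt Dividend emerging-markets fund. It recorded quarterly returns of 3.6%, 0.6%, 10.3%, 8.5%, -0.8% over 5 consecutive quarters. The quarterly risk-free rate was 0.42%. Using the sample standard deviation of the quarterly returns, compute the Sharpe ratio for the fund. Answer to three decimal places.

0.830

μ = (3.6 + 0.6 + 10.3 + 8.5 − 0.8) / 5 = 22.20 / 5 = 4.4400%
Σ(r − μ)² = (3.6 − 4.4400)² + (0.6 − 4.4400)² + … = 93.7320
σ = √[93.7320 / 4] = 4.8408%
Sharpe = (μ − rf) / σ = (4.4400 − 0.42) / 4.8408 = 4.0200 / 4.8408 = 0.8304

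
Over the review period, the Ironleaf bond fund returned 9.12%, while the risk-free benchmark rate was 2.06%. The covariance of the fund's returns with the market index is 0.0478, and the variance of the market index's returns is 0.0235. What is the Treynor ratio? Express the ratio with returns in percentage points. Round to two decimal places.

3.47

β = Cov / Var = 0.0478 / 0.0235 = 2.0340
Treynor = (Rp − Rf) / β = (9.12% − 2.06%) / 2.0340 = 7.06 / 2.0340 = 3.4710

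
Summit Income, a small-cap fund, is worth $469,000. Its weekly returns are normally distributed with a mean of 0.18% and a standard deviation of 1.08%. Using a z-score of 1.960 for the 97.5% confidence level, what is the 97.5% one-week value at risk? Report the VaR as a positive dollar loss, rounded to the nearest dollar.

$9,084

Return at the 97.5% tail: μ − z·σ = 0.18% − 1.960 × 1.08% = 0.18 − 2.1168 = -1.9368%
VaR = −(-1.9368%) × $469,000 = 1.9368% × $469,000 = $9,084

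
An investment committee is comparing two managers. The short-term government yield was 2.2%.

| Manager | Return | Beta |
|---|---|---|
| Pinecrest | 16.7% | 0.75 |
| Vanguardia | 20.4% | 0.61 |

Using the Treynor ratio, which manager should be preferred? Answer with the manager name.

Vanguardia

Pinecrest: Treynor = (16.7% − 2.2%) / 0.75 = 19.333
Vanguardia: Treynor = (20.4% − 2.2%) / 0.61 = 29.836
Highest: Vanguardia (29.836).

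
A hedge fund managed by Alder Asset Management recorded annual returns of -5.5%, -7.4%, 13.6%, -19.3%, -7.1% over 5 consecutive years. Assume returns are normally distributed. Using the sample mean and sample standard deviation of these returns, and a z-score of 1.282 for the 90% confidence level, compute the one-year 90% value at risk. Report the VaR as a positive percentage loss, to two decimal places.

μ = (-5.5 − 7.4 + 13.6 − 19.3 − 7.1) / 5 = -5.1400%
Sample std dev = √[560.7720 / 4] = 11.8403%
VaR = −(μ − z·σ) = −(-5.1400 − 1.282 × 11.8403) = −(-20.3193) = 20.3193%

20.32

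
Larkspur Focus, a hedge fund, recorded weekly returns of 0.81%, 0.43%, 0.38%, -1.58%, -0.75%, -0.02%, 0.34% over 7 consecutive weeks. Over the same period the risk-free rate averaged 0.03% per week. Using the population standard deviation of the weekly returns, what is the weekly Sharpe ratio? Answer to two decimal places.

r̄ = (0.81 + 0.43 + 0.38 − 1.58 − 0.75 − 0.02 + 0.34) / 7 = -0.0557%
Population std dev = √[4.1386 / 7] = 0.7689%
Sharpe = (r̄ − rf) / σ = (-0.0557 − 0.03) / 0.7689 = -0.0857 / 0.7689 = -0.1115

-0.11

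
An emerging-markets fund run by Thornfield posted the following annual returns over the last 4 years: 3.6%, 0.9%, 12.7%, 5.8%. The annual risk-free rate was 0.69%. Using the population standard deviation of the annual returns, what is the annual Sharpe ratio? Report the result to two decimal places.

r̄ = (3.6 + 0.9 + 12.7 + 5.8) / 4 = 5.7500%
Population σ = √[Σ(r − r̄)² / 4] = √[76.4500 / 4] = √19.1125 = 4.3718%
Sharpe = (r̄ − rf) / σ = (5.7500 − 0.69) / 4.3718 = 5.0600 / 4.3718 = 1.1574

1.16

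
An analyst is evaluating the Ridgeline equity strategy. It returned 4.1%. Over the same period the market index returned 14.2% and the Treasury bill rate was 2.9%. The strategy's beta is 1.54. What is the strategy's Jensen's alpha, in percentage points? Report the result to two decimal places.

CAPM expected return = Rf + β(Rm − Rf) = 2.9% + 1.54 × (14.2% − 2.9%) = 2.9 + 1.54 × 11.30 = 20.3020%
Jensen's α = Rp − E[R] = 4.1% − 20.3020% = -16.2020

-16.20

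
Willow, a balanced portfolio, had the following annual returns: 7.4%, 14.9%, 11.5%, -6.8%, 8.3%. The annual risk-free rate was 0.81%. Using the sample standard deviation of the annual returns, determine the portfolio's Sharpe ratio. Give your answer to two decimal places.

0.75

μ = (7.4 + 14.9 + 11.5 − 6.8 + 8.3) / 5 = 7.0600%
Sample σ = √[Σ(r − μ)² / 4] = √[274.9320 / 4] = √68.7330 = 8.2905%
Sharpe = (μ − rf) / σ = (7.0600 − 0.81) / 8.2905 = 6.2500 / 8.2905 = 0.7539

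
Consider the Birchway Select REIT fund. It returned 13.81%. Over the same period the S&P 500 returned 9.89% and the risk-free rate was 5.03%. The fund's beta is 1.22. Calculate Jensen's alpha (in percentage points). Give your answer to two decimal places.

CAPM expected return = Rf + β(Rm − Rf) = 5.03% + 1.22 × (9.89% − 5.03%) = 5.03 + 1.22 × 4.86 = 10.9592%
Jensen's α = Rp − E[R] = 13.81% − 10.9592% = 2.8508

2.85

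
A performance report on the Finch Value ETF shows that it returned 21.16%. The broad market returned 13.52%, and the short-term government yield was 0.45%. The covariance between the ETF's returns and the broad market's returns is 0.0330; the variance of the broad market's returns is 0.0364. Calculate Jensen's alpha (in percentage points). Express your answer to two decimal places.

8.86

β = Cov / Var = 0.0330 / 0.0364 = 0.9066
E[R] = Rf + β(Rm − Rf) = 0.45% + 0.9066 × (13.52% − 0.45%) = 12.2993%
α = Rp − E[R] = 21.16% − 12.2993% = 8.8607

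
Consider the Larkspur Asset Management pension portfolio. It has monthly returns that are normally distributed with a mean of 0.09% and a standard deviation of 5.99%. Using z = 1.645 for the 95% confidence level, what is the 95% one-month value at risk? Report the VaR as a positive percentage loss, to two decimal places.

9.76

VaR (as % loss) = −(μ − z·σ) = −(0.09% − 1.645 × 5.99%) = −(-9.76355%) = 9.76355%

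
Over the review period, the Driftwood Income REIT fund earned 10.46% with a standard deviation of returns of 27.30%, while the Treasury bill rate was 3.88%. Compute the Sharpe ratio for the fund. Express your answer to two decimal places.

Sharpe = (Rp − Rf) / σp = (10.46% − 3.88%) / 27.30% = 6.58% / 27.30% = 0.2410

0.24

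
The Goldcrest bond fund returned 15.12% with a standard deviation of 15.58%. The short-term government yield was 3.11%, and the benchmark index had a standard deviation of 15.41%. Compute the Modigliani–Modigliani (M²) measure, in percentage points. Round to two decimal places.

Sharpe = (Rp − Rf) / σp = (15.12% − 3.11%) / 15.58% = 0.7709
M² = Rf + Sharpe × σm = 3.11% + 0.7709 × 15.41% = 14.9896%

14.99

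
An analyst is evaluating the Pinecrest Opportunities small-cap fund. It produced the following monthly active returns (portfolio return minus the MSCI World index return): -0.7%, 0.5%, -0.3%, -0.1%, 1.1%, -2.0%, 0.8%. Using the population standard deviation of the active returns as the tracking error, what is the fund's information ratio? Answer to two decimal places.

-0.10

μ = (-0.7 + 0.5 − 0.3 − 0.1 + 1.1 − 2 + 0.8) / 7 = -0.70 / 7 = -0.1000%
Σ(r − μ)² = (-0.7 − (-0.1000))² + (0.5 − (-0.1000))² + (-0.3 − (-0.1000))² + … = 6.6200
population σ = √(6.6200 / 7) = √0.9457 = 0.9725%
IR = μ / tracking error = -0.1000 / 0.9725 = -0.1028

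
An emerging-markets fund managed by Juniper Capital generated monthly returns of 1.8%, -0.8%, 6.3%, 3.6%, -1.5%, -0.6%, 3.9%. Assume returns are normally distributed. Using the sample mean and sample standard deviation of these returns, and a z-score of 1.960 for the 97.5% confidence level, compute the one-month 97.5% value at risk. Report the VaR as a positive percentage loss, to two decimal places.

μ = (1.8 − 0.8 + 6.3 + 3.6 − 1.5 − 0.6 + 3.9) / 7 = 1.8143%
Σ(r − μ)² = 51.3086; sample σ = √(51.3086/6) = 2.9243%
VaR = −(μ − z·σ) = −(1.8143 − 1.960 × 2.9243) = −(-3.9173) = 3.9173%

3.92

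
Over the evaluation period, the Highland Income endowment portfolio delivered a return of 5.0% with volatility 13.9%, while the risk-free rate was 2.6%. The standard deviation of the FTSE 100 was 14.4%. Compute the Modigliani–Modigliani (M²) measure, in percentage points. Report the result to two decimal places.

Sharpe = (Rp − Rf) / σp = (5.0% − 2.6%) / 13.9% = 0.1727
M² = Rf + Sharpe × σm = 2.6% + 0.1727 × 14.4% = 5.0869%

5.09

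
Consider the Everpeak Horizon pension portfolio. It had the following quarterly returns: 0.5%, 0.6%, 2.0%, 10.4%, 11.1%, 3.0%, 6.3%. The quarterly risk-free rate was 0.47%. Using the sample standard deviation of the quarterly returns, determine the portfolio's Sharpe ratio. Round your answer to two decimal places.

0.98

Mean return r̄ = 33.90 / 7 = 4.8429%
Sample σ = √[Σ(r − r̄)² / 6] = √[120.4971 / 6] = √20.0829 = 4.4814%
Sharpe = (r̄ − rf) / σ = (4.8429 − 0.47) / 4.4814 = 4.3729 / 4.4814 = 0.9758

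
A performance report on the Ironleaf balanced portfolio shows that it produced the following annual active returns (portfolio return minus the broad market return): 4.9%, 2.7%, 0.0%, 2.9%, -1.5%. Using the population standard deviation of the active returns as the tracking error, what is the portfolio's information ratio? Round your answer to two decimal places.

0.79

Mean return r̄ = 9.00 / 5 = 1.8000%
Σ(r − r̄)² = (4.9 − 1.8000)² + (2.7 − 1.8000)² + (0 − 1.8000)² + … = 25.7600
population σ = √(25.7600 / 5) = √5.1520 = 2.2698%
IR = r̄ / tracking error = 1.8000 / 2.2698 = 0.7930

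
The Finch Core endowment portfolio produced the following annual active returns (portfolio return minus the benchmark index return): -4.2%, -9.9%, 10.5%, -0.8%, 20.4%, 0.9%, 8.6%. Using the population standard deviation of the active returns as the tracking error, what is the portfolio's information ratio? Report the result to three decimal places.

0.386

Mean return μ = 25.50 / 7 = 3.6429%
Σ(r − μ)² = (-4.2 − 3.6429)² + (-9.9 − 3.6429)² + (10.5 − 3.6429)² + … = 624.5771
σ = √[624.5771 / 7] = 9.4459%
IR = μ / tracking error = 3.6429 / 9.4459 = 0.3857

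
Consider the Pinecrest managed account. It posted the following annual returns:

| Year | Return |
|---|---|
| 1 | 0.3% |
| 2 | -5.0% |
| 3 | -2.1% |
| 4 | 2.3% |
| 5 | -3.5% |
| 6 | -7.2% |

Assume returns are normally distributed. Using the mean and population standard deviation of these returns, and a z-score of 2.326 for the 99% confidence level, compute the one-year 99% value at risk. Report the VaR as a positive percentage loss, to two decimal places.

9.91

Mean return r̄ = -15.20 / 6 = -2.5333%
Population σ = √[Σ(r − r̄)² / 6] = √[60.3733 / 6] = √10.0622 = 3.1721%
VaR = −(r̄ − z·σ) = −(-2.5333 − 2.326 × 3.1721) = −(-9.9116) = 9.9116%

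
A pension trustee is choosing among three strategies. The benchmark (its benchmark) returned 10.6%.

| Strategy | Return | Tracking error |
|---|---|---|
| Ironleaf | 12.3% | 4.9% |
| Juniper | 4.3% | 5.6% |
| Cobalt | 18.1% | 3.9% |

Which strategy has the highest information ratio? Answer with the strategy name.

Cobalt

Ironleaf: IR = (12.3% − 10.6%) / 4.9% = 0.347
Juniper: IR = (4.3% − 10.6%) / 5.6% = -1.125
Cobalt: IR = (18.1% − 10.6%) / 3.9% = 1.923
Highest: Cobalt (1.923).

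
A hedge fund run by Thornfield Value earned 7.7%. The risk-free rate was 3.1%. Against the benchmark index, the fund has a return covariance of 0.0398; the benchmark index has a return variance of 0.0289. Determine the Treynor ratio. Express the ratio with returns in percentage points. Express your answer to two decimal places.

β = Cov / Var = 0.0398 / 0.0289 = 1.3772
Treynor = (Rp − Rf) / β = (7.7% − 3.1%) / 1.3772 = 4.60 / 1.3772 = 3.3401

3.34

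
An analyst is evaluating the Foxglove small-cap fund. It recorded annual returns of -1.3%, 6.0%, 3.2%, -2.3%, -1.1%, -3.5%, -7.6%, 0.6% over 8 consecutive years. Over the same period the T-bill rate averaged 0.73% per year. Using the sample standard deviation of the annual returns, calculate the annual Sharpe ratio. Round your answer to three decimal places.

-0.357

Mean return r̄ = -6.00 / 8 = -0.7500%
Sample std dev = √[120.3000 / 7] = 4.1456%
Sharpe = (r̄ − rf) / σ = (-0.7500 − 0.73) / 4.1456 = -1.4800 / 4.1456 = -0.3570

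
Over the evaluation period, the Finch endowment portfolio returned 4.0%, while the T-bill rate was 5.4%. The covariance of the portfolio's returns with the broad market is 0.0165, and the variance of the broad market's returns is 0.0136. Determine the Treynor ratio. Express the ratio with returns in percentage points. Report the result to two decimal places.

β = Cov / Var = 0.0165 / 0.0136 = 1.2132
Treynor = (Rp − Rf) / β = (4.0% − 5.4%) / 1.2132 = -1.40 / 1.2132 = -1.1540

-1.15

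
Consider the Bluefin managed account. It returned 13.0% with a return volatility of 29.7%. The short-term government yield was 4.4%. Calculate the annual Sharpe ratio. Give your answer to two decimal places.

0.29

Sharpe = (Rp − Rf) / σp = (13.0% − 4.4%) / 29.7% = 8.60% / 29.7% = 0.2896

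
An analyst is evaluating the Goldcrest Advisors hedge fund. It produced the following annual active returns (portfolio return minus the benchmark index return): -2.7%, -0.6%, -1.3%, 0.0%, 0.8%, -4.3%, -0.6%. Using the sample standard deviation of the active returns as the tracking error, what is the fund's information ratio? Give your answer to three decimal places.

μ = (-2.7 − 0.6 − 1.3 + 0 + 0.8 − 4.3 − 0.6) / 7 = -1.2429%
Σ(r − μ)² = (-2.7 − (-1.2429))² + (-0.6 − (-1.2429))² + … = 18.0171
σ = √[18.0171 / 6] = 1.7329%
IR = μ / tracking error = -1.2429 / 1.7329 = -0.7172

-0.717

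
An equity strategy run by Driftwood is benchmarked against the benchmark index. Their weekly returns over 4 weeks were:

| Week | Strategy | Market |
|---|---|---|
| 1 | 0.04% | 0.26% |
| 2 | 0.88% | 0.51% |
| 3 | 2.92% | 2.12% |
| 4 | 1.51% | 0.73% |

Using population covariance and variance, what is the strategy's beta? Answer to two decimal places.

r̄p = 1.3375%,  r̄m = 0.9050%
Cov = Σ(rp − r̄p)(rm − r̄m) / 4 = 0.7275
Var(rm) = Σ(rm − r̄m)² / 4 = 0.5197
β = Cov / Var = 0.7275 / 0.5197 = 1.3998

1.40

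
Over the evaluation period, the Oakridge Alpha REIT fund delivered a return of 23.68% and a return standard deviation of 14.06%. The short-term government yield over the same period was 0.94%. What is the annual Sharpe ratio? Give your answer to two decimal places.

Sharpe = (Rp − Rf) / σp = (23.68% − 0.94%) / 14.06% = 22.74% / 14.06% = 1.6174

1.62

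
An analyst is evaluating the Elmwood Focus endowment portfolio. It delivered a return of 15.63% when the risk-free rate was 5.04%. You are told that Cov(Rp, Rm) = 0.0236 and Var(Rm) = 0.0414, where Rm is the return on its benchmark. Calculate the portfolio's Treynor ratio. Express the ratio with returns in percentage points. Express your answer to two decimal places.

β = Cov / Var = 0.0236 / 0.0414 = 0.5700
Treynor = (Rp − Rf) / β = (15.63% − 5.04%) / 0.5700 = 10.59 / 0.5700 = 18.5789

18.58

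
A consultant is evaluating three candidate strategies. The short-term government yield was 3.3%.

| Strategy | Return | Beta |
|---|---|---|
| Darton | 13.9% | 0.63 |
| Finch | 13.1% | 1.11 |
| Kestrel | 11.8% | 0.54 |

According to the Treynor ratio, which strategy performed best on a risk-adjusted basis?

Darton: Treynor = (13.9% − 3.3%) / 0.63 = 16.825
Finch: Treynor = (13.1% − 3.3%) / 1.11 = 8.829
Kestrel: Treynor = (11.8% − 3.3%) / 0.54 = 15.741
Highest: Darton (16.825).

Darton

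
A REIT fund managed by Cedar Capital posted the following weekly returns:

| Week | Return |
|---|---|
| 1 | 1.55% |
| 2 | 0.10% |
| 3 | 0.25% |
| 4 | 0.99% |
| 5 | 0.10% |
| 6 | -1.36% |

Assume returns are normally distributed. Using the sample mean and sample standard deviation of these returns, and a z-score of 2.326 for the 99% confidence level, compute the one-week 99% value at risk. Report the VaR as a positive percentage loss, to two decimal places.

μ = (1.55 + 0.1 + 0.25 + 0.99 + 0.1 − 1.36) / 6 = 1.630 / 6 = 0.2717%
Sample std dev = √[4.8719 / 5] = 0.9871%
VaR = −(μ − z·σ) = −(0.2717 − 2.326 × 0.9871) = −(-2.0243) = 2.0243%

2.02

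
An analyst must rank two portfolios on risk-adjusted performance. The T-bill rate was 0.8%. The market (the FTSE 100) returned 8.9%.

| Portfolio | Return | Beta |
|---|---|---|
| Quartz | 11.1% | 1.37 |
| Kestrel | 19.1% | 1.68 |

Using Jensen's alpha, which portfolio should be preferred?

Kestrel

Quartz: α = 11.1% − [0.8% + 1.37 × (8.9% − 0.8%)] = -0.797
Kestrel: α = 19.1% − [0.8% + 1.68 × (8.9% − 0.8%)] = 4.692
Highest: Kestrel (4.692).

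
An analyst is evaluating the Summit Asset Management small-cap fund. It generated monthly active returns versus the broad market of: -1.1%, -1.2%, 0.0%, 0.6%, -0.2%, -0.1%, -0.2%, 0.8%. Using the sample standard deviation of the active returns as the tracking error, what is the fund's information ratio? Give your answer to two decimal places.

-0.25

r̄ = (-1.1 − 1.2 + 0 + 0.6 − 0.2 − 0.1 − 0.2 + 0.8) / 8 = -0.1750%
Σ(r − r̄)² = 3.4950; sample σ = √(3.4950/7) = 0.7066%
IR = r̄ / tracking error = -0.1750 / 0.7066 = -0.2477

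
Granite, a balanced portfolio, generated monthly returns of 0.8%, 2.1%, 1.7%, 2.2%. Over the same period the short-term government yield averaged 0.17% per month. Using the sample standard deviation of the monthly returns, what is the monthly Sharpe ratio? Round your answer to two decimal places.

Mean return r̄ = 6.80 / 4 = 1.7000%
Sample σ = √[Σ(r − r̄)² / 3] = √[1.2200 / 3] = √0.4067 = 0.6377%
Sharpe = (r̄ − rf) / σ = (1.7000 − 0.17) / 0.6377 = 1.5300 / 0.6377 = 2.3992

2.40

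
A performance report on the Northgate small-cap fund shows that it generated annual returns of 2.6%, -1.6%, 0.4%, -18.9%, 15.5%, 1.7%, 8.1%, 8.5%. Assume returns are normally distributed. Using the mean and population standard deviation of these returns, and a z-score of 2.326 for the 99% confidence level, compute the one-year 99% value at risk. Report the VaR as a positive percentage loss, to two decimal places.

Mean return μ = 16.30 / 8 = 2.0375%
Σ(r − μ)² = (2.6 − 2.0375)² + (-1.6 − 2.0375)² + … = 714.4788
σ = √[714.4788 / 8] = 9.4504%
VaR = −(μ − z·σ) = −(2.0375 − 2.326 × 9.4504) = −(-19.9441) = 19.9441%

19.94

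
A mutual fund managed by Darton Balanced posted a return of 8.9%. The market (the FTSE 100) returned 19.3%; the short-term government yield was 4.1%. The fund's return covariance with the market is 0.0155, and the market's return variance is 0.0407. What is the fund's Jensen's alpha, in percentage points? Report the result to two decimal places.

β = Cov / Var = 0.0155 / 0.0407 = 0.3808
E[R] = Rf + β(Rm − Rf) = 4.1% + 0.3808 × (19.3% − 4.1%) = 9.8882%
α = Rp − E[R] = 8.9% − 9.8882% = -0.9882

-0.99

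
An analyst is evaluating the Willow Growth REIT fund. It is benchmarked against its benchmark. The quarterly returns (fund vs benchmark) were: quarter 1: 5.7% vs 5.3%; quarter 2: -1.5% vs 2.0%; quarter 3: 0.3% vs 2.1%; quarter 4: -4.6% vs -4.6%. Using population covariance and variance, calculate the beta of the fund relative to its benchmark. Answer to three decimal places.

r̄p = -0.0250%,  r̄m = 1.2000%
Cov = Σ(rp − r̄p)(rm − r̄m) / 4 = 12.2800
Var(rm) = Σ(rm − r̄m)² / 4 = 12.9750
β = Cov / Var = 12.2800 / 12.9750 = 0.9464

0.946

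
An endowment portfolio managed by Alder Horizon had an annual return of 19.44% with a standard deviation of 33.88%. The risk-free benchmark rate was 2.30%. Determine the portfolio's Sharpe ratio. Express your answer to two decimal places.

0.51

Sharpe = (Rp − Rf) / σp = (19.44% − 2.30%) / 33.88% = 17.14% / 33.88% = 0.5059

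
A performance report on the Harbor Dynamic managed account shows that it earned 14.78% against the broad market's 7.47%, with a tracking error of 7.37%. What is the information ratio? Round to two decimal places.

IR = (Rp − Rb) / TE = (14.78% − 7.47%) / 7.37% = 7.31% / 7.37% = 0.9919

0.99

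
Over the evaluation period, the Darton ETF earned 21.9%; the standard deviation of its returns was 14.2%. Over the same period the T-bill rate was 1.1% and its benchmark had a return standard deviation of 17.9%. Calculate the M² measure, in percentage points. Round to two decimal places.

27.32

Sharpe = (Rp − Rf) / σp = (21.9% − 1.1%) / 14.2% = 1.4648
M² = Rf + Sharpe × σm = 1.1% + 1.4648 × 17.9% = 27.3199%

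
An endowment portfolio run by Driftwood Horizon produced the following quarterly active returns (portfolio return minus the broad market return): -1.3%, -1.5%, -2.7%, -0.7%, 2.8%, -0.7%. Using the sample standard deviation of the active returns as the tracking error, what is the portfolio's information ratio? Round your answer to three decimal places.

μ = (-1.3 − 1.5 − 2.7 − 0.7 + 2.8 − 0.7) / 6 = -4.10 / 6 = -0.6833%
Sample σ = √[Σ(r − μ)² / 5] = √[17.2483 / 5] = √3.4497 = 1.8573%
IR = μ / tracking error = -0.6833 / 1.8573 = -0.3679

-0.368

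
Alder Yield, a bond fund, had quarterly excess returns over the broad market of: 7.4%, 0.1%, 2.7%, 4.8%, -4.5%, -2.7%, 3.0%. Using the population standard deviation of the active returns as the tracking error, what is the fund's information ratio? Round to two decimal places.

0.40

r̄ = (7.4 + 0.1 + 2.7 + 4.8 − 4.5 − 2.7 + 3) / 7 = 1.5429%
Population σ = √[Σ(r − r̄)² / 7] = √[104.9771 / 7] = √14.9967 = 3.8726%
IR = r̄ / tracking error = 1.5429 / 3.8726 = 0.3984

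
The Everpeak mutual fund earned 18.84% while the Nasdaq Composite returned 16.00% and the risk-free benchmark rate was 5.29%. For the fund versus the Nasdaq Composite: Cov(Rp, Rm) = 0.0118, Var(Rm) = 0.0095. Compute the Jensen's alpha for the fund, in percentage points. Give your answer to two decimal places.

0.25

β = Cov / Var = 0.0118 / 0.0095 = 1.2421
E[R] = Rf + β(Rm − Rf) = 5.29% + 1.2421 × (16.00% − 5.29%) = 18.5929%
α = Rp − E[R] = 18.84% − 18.5929% = 0.2471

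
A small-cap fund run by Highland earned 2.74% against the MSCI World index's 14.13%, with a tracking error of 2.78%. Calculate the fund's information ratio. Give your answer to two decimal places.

-4.10

IR = (Rp − Rb) / TE = (2.74% − 14.13%) / 2.78% = -11.39% / 2.78% = -4.0971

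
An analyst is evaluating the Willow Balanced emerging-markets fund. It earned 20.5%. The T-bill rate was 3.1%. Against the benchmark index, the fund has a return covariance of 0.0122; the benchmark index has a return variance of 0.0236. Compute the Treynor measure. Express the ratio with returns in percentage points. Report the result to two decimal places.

β = Cov / Var = 0.0122 / 0.0236 = 0.5169
Treynor = (Rp − Rf) / β = (20.5% − 3.1%) / 0.5169 = 17.40 / 0.5169 = 33.6622

33.66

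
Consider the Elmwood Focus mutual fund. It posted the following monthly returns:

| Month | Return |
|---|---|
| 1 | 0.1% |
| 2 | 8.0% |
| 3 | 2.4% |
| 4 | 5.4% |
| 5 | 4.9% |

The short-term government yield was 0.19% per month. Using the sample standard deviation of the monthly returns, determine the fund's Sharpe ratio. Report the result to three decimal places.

1.316

r̄ = (0.1 + 8 + 2.4 + 5.4 + 4.9) / 5 = 20.80 / 5 = 4.1600%
Σ(r − r̄)² = (0.1 − 4.1600)² + (8 − 4.1600)² + … = 36.4120
σ = √[36.4120 / 4] = 3.0171%
Sharpe = (r̄ − rf) / σ = (4.1600 − 0.19) / 3.0171 = 3.9700 / 3.0171 = 1.3158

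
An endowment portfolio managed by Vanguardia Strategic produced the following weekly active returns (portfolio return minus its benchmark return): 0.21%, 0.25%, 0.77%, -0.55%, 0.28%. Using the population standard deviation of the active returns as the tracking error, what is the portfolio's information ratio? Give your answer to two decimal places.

r̄ = (0.21 + 0.25 + 0.77 − 0.55 + 0.28) / 5 = 0.1920%
Σ(r − r̄)² = (0.21 − 0.1920)² + (0.25 − 0.1920)² + (0.77 − 0.1920)² + … = 0.8961
σ = √[0.8961 / 5] = 0.4233%
IR = r̄ / tracking error = 0.1920 / 0.4233 = 0.4536

0.45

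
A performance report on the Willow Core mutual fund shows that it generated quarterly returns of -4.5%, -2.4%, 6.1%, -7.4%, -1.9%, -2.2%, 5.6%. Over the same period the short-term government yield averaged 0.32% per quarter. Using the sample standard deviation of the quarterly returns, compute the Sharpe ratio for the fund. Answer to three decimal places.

-0.254

r̄ = (-4.5 − 2.4 + 6.1 − 7.4 − 1.9 − 2.2 + 5.6) / 7 = -6.70 / 7 = -0.9571%
Σ(r − r̄)² = 151.3771; sample σ = √(151.3771/6) = 5.0229%
Sharpe = (r̄ − rf) / σ = (-0.9571 − 0.32) / 5.0229 = -1.2771 / 5.0229 = -0.2543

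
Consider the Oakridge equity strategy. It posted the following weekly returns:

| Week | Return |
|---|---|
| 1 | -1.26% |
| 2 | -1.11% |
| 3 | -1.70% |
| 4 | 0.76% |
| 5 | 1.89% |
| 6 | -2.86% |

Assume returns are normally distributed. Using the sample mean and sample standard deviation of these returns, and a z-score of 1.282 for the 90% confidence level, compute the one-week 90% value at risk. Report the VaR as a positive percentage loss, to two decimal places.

r̄ = (-1.26 − 1.11 − 1.7 + 0.76 + 1.89 − 2.86) / 6 = -4.280 / 6 = -0.7133%
Σ(r − r̄)² = (-1.26 − (-0.7133))² + (-1.11 − (-0.7133))² + (-1.7 − (-0.7133))² + … = 14.9859
sample σ = √(14.9859 / 5) = √2.9972 = 1.7312%
VaR = −(r̄ − z·σ) = −(-0.7133 − 1.282 × 1.7312) = −(-2.9327) = 2.9327%

2.93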